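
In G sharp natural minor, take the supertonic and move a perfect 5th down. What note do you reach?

D#

The supertonic of G# natural minor is A#.
A perfect fifth (7 semitones) below A# lands on the letter D, giving D#.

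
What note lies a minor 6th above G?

Eb

G up a major sixth is E, so the target letter is E.
From G, a minor sixth is 8 semitones up: Eb.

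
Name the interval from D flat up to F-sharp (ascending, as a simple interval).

augmented third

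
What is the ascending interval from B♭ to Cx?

Counting letters B–C gives a second.
Bb→C## = 4 semitones, 2 wider than the major second (2), so doubly augmented.

doubly augmented second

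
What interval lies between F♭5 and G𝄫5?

minor second

The letter names run F→G, a span of 1 letter step, so the interval is some kind of second.
Fb to Gbb is 1 semitone. A major second is 2, so 1 makes it minor.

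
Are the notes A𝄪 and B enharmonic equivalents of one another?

A## is pitch class 11; B is pitch class 11.
All spellings map to pitch class 11, so they are enharmonically equivalent.

Yes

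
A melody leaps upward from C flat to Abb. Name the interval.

Counting letters C–D–E–F–G–A gives a sixth.
Cb→Abb = 8 semitones, 1 narrower than the major sixth (9), so minor.

minor sixth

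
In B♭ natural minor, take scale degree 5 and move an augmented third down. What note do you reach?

Scale degree 5 of Bb natural minor is F.
An augmented third (5 semitones) below F lands on the letter D, giving Dbb.

Dbb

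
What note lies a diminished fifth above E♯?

B

A fifth above E lands on the letter B.
A diminished fifth spans 6 semitones, so E# moves to pitch class 11. On the letter B that is B.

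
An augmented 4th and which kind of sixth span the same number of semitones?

An augmented fourth spans 6 semitones.
A sixth spanning 6 semitones is doubly diminished (the major sixth is 9).

doubly diminished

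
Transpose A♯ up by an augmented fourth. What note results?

D##

A fourth above A lands on the letter D.
An augmented fourth spans 6 semitones, so A# moves to pitch class 4. On the letter D that is D##.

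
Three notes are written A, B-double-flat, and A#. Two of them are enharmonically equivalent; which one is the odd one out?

A#

In 12-tone equal temperament, enharmonic equivalents share a pitch class. A is pitch class 9; Bbb is pitch class 9; A# is pitch class 10.
A and Bbb share pitch class 9, while A# is pitch class 10.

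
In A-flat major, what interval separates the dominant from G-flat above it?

minor third

The dominant of Ab major is Eb.
Eb up to Gb: letters E→G make it a third; 3 semitones makes it minor.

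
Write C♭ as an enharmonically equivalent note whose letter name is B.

B

Cb is pitch class 11. The letter B alone is pitch class 11.
Pitch class 11 on B needs no accidental: B.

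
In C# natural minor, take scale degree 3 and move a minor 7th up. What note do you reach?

D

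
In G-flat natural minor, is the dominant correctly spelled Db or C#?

Db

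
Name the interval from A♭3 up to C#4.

augmented third

Counting letters A–B–C gives a third.
Ab→C# = 5 semitones, 1 wider than the major third (4), so augmented.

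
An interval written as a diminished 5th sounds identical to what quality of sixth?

doubly diminished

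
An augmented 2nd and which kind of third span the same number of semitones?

An augmented second spans 3 semitones.
A third spanning 3 semitones is minor (the major third is 4).

minor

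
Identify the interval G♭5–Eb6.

major sixth

The letter names run G→E, a span of 5 letter steps, so the interval is some kind of sixth.
Gb to Eb is 9 semitones. A major sixth is 9, so 9 makes it major.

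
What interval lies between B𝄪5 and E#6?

The letter names run B→E, a span of 3 letter steps, so the interval is some kind of fourth.
B## to E# is 4 semitones. A perfect fourth is 5, so 4 makes it diminished.

diminished fourth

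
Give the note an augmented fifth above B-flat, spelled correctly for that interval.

A fifth above B lands on the letter F.
An augmented fifth spans 8 semitones, so Bb moves to pitch class 6. On the letter F that is F#.

F#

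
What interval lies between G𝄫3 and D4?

Counting letters G–A–B–C–D gives a fifth.
Gbb→D = 9 semitones, 2 wider than the perfect fifth (7), so doubly augmented.

doubly augmented fifth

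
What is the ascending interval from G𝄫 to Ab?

augmented second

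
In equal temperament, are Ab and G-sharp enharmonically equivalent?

Yes

Ab is pitch class 8; G# is pitch class 8.
All spellings map to pitch class 8, so they are enharmonically equivalent.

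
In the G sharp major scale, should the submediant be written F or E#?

E#

Each scale degree takes a distinct letter name. Degree 6 of a scale on G must use the letter E.
E# and F are enharmonically the same pitch, but only E# uses the letter E, so it is the correct spelling here.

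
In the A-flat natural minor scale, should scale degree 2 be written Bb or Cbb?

Bb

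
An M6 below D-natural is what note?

D down a major sixth is F, so the target letter is F.
From D, a major sixth is 9 semitones down: F.

F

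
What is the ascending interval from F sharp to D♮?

minor sixth

Counting letters F–G–A–B–C–D gives a sixth.
F#→D = 8 semitones, 1 narrower than the major sixth (9), so minor.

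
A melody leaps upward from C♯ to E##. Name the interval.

Counting letters C–D–E gives a third.
C#→E## = 5 semitones, 1 wider than the major third (4), so augmented.

augmented third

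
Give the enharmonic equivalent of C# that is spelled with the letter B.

C# is pitch class 1. The letter B alone is pitch class 11.
To reach pitch class 1 from B requires an offset of +2 semitones, i.e. double sharp: B##.

B##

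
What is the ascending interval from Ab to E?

augmented fifth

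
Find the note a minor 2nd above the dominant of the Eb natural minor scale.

Cb

The dominant of Eb natural minor is Bb.
A minor second (1 semitone) above Bb lands on the letter C, giving Cb.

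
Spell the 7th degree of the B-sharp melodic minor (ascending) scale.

A##

Degree 7 takes the letter 6 steps above B, which is A.
In melodic minor (ascending), degree 7 sits 11 semitones above the tonic. B# + 11 semitones is pitch class 11, spelled on A as A##.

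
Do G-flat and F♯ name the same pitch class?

Gb = pitch class 6 and F# = pitch class 6 — the same pitch class, so they are enharmonic equivalents.

Yes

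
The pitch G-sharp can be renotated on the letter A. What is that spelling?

Ab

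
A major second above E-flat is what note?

F

A second above E lands on the letter F.
A major second spans 2 semitones, so Eb moves to pitch class 5. On the letter F that is F.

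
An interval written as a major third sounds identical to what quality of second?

doubly augmented

A major third spans 4 semitones.
A second spanning 4 semitones is doubly augmented (the major second is 2).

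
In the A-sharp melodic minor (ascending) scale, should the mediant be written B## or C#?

Each scale degree takes a distinct letter name. Degree 3 of a scale on A must use the letter C.
C# and B## are enharmonically the same pitch, but only C# uses the letter C, so it is the correct spelling here.

C#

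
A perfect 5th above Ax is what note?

E##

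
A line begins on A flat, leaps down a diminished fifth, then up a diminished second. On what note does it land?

Ebb

A diminished fifth down from Ab is D (letter D, 6 semitones down).
A diminished second up from D is Ebb (letter E, 0 semitones up).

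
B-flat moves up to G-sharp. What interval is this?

The letter names run B→G, a span of 5 letter steps, so the interval is some kind of sixth.
Bb to G# is 10 semitones. A major sixth is 9, so 10 makes it augmented.

augmented sixth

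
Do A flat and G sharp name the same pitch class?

Yes

Ab = pitch class 8 and G# = pitch class 8 — the same pitch class, so they are enharmonic equivalents.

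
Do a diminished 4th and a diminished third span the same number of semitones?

A diminished fourth spans 4 semitones; a diminished third spans 2.
The spans differ, so they are not enharmonic equivalents.

No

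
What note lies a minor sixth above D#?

A sixth above D lands on the letter B.
A minor sixth spans 8 semitones, so D# moves to pitch class 11. On the letter B that is B.

B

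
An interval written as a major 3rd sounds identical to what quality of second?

A major third spans 4 semitones.
A second spanning 4 semitones is doubly augmented (the major second is 2).

doubly augmented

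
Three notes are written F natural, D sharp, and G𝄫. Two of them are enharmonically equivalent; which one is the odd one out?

In 12-tone equal temperament, enharmonic equivalents share a pitch class. F is pitch class 5; D# is pitch class 3; Gbb is pitch class 5.
F and Gbb share pitch class 5, while D# is pitch class 3.

D#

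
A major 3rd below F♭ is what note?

Dbb

A third below F lands on the letter D.
A major third spans 4 semitones, so Fb moves to pitch class 0. On the letter D that is Dbb.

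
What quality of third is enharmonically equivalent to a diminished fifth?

doubly augmented

A diminished fifth spans 6 semitones.
A third spanning 6 semitones is doubly augmented (the major third is 4).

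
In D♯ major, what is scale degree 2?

Degree 2 takes the letter 1 step above D, which is E.
In major, degree 2 sits 2 semitones above the tonic. D# + 2 semitones is pitch class 5, spelled on E as E#.

E#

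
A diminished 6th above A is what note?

A up a major sixth is F#, so the target letter is F.
From A, a diminished sixth is 7 semitones up: Fb.

Fb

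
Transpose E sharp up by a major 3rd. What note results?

G##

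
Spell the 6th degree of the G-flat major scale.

Eb

The Gb major scale runs Gb Ab Bb Cb Db Eb F.
Degree 6 is Eb.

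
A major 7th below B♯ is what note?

C#

A seventh below B lands on the letter C.
A major seventh spans 11 semitones, so B# moves to pitch class 1. On the letter C that is C#.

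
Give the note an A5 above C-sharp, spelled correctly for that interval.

G##

A fifth above C lands on the letter G.
An augmented fifth spans 8 semitones, so C# moves to pitch class 9. On the letter G that is G##.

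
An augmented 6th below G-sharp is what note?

A sixth below G lands on the letter B.
An augmented sixth spans 10 semitones, so G# moves to pitch class 10. On the letter B that is Bb.

Bb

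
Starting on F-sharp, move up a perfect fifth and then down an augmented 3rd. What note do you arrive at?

Ab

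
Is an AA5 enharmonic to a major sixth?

A doubly augmented fifth spans 9 semitones; a major sixth spans 9.
They are enharmonically equivalent.

Yes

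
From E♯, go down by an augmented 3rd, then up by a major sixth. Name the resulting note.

An augmented third down from E# is C (letter C, 5 semitones down).
A major sixth up from C is A (letter A, 9 semitones up).

A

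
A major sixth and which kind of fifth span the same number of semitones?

doubly augmented

A major sixth spans 9 semitones.
A fifth spanning 9 semitones is doubly augmented (the perfect fifth is 7).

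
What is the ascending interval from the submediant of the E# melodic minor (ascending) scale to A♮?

diminished sixth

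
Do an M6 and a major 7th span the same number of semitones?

A major sixth spans 9 semitones; a major seventh spans 11.
The spans differ, so they are not enharmonic equivalents.

No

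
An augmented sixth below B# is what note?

D

A sixth below B lands on the letter D.
An augmented sixth spans 10 semitones, so B# moves to pitch class 2. On the letter D that is D.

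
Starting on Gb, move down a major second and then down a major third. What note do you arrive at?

A major second down from Gb is Fb (letter F, 2 semitones down).
A major third down from Fb is Dbb (letter D, 4 semitones down).

Dbb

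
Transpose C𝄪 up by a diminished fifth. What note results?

G#

A fifth above C lands on the letter G.
A diminished fifth spans 6 semitones, so C## moves to pitch class 8. On the letter G that is G#.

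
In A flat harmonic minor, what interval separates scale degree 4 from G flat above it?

perfect fourth

Scale degree 4 of Ab harmonic minor is Db.
Db up to Gb: letters D→G make it a fourth; 5 semitones makes it perfect.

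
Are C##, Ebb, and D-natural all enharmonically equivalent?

Yes

C## = pitch class 2 and Ebb = pitch class 2 and D = pitch class 2 — the same pitch class, so they are enharmonic equivalents.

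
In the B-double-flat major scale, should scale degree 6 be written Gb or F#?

Gb

Each scale degree takes a distinct letter name. Degree 6 of a scale on B must use the letter G.
Gb and F# are enharmonically the same pitch, but only Gb uses the letter G, so it is the correct spelling here.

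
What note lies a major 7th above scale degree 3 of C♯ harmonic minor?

D#

Scale degree 3 of C# harmonic minor is E.
A major seventh (11 semitones) above E lands on the letter D, giving D#.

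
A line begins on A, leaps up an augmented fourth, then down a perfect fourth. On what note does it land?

An augmented fourth up from A is D# (letter D, 6 semitones up).
A perfect fourth down from D# is A# (letter A, 5 semitones down).

A#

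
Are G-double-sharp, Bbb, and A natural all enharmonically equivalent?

G## = pitch class 9 and Bbb = pitch class 9 and A = pitch class 9 — the same pitch class, so they are enharmonic equivalents.

Yes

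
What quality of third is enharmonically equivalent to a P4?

A perfect fourth spans 5 semitones.
A third spanning 5 semitones is augmented (the major third is 4).

augmented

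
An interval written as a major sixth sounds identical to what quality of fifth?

A major sixth spans 9 semitones.
A fifth spanning 9 semitones is doubly augmented (the perfect fifth is 7).

doubly augmented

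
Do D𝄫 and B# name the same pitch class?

Yes

Dbb is pitch class 0; B# is pitch class 0.
All spellings map to pitch class 0, so they are enharmonically equivalent.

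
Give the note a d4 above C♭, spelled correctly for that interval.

Fbb

A fourth above C lands on the letter F.
A diminished fourth spans 4 semitones, so Cb moves to pitch class 3. On the letter F that is Fbb.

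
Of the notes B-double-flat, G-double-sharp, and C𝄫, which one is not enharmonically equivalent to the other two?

In 12-tone equal temperament, enharmonic equivalents share a pitch class. Bbb is pitch class 9; G## is pitch class 9; Cbb is pitch class 10.
Bbb and G## share pitch class 9, while Cbb is pitch class 10.

Cbb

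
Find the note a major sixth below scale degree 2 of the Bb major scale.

Eb

Scale degree 2 of Bb major is C.
A major sixth (9 semitones) below C lands on the letter E, giving Eb.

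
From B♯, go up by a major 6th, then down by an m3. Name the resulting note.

A major sixth up from B# is G## (letter G, 9 semitones up).
A minor third down from G## is E## (letter E, 3 semitones down).

E##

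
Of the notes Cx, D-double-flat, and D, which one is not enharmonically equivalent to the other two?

In 12-tone equal temperament, enharmonic equivalents share a pitch class. C## is pitch class 2; Dbb is pitch class 0; D is pitch class 2.
C## and D share pitch class 2, while Dbb is pitch class 0.

Dbb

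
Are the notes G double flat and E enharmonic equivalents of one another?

No

Two spellings are enharmonically equivalent only if they share a pitch class.
Here Gbb → 5, E → 4; 4 ≠ 5, so they are not.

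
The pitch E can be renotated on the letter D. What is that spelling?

D##

E is pitch class 4. The letter D alone is pitch class 2.
To reach pitch class 4 from D requires an offset of +2 semitones, i.e. double sharp: D##.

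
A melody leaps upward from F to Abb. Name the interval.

diminished third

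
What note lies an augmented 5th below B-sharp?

E

A fifth below B lands on the letter E.
An augmented fifth spans 8 semitones, so B# moves to pitch class 4. On the letter E that is E.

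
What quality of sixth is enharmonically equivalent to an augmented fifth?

minor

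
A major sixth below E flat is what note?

Gb

A sixth below E lands on the letter G.
A major sixth spans 9 semitones, so Eb moves to pitch class 6. On the letter G that is Gb.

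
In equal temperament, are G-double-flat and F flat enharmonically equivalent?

Gbb is pitch class 5; Fb is pitch class 4.
The pitch classes differ (5 vs. 4), so they are not enharmonic equivalents.

No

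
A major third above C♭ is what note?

A third above C lands on the letter E.
A major third spans 4 semitones, so Cb moves to pitch class 3. On the letter E that is Eb.

Eb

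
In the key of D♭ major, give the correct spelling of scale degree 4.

Gb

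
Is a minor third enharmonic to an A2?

A minor third spans 3 semitones; an augmented second spans 3.
They are enharmonically equivalent.

Yes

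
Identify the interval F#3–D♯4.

major sixth

Counting letters F–G–A–B–C–D gives a sixth.
F#→D# = 9 semitones, exactly the major sixth.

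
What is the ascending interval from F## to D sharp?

The letter names run F→D, a span of 5 letter steps, so the interval is some kind of sixth.
F## to D# is 8 semitones. A major sixth is 9, so 8 makes it minor.

minor sixth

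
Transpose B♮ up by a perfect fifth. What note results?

B up a perfect fifth is F#, so the target letter is F.
From B, a perfect fifth is 7 semitones up: F#.

F#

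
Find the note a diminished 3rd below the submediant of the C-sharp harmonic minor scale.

F##

The submediant of C# harmonic minor is A.
A diminished third (2 semitones) below A lands on the letter F, giving F##.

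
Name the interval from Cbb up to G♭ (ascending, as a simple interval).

Counting letters C–D–E–F–G gives a fifth.
Cbb→Gb = 8 semitones, 1 wider than the perfect fifth (7), so augmented.

augmented fifth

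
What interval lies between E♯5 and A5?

Counting letters E–F–G–A gives a fourth.
E#→A = 4 semitones, 1 narrower than the perfect fourth (5), so diminished.

diminished fourth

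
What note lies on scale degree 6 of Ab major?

The Ab major scale runs Ab Bb C Db Eb F G.
Degree 6 is F.

F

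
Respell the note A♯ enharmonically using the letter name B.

A# is pitch class 10. The letter B alone is pitch class 11.
To reach pitch class 10 from B requires an offset of -1 semitone, i.e. flat: Bb.

Bb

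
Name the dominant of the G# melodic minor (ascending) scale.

D#

The G# melodic minor (ascending) scale runs G# A# B C# D# E# F##.
Degree 5 is D#.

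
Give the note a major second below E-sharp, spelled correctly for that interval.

D#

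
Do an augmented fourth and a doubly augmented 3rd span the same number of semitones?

An augmented fourth spans 6 semitones; a doubly augmented third spans 6.
They are enharmonically equivalent.

Yes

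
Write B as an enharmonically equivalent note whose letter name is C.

B is pitch class 11. The letter C alone is pitch class 0.
To reach pitch class 11 from C requires an offset of -1 semitone, i.e. flat: Cb.

Cb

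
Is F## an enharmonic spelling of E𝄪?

No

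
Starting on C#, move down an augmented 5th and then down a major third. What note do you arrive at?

An augmented fifth down from C# is F (letter F, 8 semitones down).
A major third down from F is Db (letter D, 4 semitones down).

Db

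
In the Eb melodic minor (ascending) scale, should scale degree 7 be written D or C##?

D

Each scale degree takes a distinct letter name. Degree 7 of a scale on E must use the letter D.
D and C## are enharmonically the same pitch, but only D uses the letter D, so it is the correct spelling here.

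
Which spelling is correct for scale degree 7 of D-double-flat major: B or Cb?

Cb

Each scale degree takes a distinct letter name. Degree 7 of a scale on D must use the letter C.
Cb and B are enharmonically the same pitch, but only Cb uses the letter C, so it is the correct spelling here.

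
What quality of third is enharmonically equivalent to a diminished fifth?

doubly augmented

A diminished fifth spans 6 semitones.
A third spanning 6 semitones is doubly augmented (the major third is 4).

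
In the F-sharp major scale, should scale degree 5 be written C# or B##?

Each scale degree takes a distinct letter name. Degree 5 of a scale on F must use the letter C.
C# and B## are enharmonically the same pitch, but only C# uses the letter C, so it is the correct spelling here.

C#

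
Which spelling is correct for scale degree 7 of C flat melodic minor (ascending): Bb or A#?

Each scale degree takes a distinct letter name. Degree 7 of a scale on C must use the letter B.
Bb and A# are enharmonically the same pitch, but only Bb uses the letter B, so it is the correct spelling here.

Bb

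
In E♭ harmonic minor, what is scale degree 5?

Degree 5 takes the letter 4 steps above E, which is B.
In harmonic minor, degree 5 sits 7 semitones above the tonic. Eb + 7 semitones is pitch class 10, spelled on B as Bb.

Bb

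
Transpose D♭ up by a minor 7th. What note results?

A seventh above D lands on the letter C.
A minor seventh spans 10 semitones, so Db moves to pitch class 11. On the letter C that is Cb.

Cb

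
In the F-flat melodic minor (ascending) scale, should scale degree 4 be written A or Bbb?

Bbb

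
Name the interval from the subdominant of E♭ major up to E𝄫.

The subdominant of Eb major is Ab.
Ab up to Ebb: letters A→E make it a fifth; 6 semitones makes it diminished.

diminished fifth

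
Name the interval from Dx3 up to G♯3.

The letter names run D→G, a span of 3 letter steps, so the interval is some kind of fourth.
D## to G# is 4 semitones. A perfect fourth is 5, so 4 makes it diminished.

diminished fourth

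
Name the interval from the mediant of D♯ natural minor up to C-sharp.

perfect fifth

The mediant of D# natural minor is F#.
F# up to C#: letters F→C make it a fifth; 7 semitones makes it perfect.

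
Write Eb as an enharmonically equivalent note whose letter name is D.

D#

Plain D sits 1 semitone below Eb, so on the letter D the same pitch needs a sharp: D#.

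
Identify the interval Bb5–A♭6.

minor seventh

Counting letters B–C–D–E–F–G–A gives a seventh.
Bb→Ab = 10 semitones, 1 narrower than the major seventh (11), so minor.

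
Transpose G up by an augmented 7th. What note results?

G up a major seventh is F#, so the target letter is F.
From G, an augmented seventh is 12 semitones up: F##.

F##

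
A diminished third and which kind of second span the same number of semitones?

A diminished third spans 2 semitones.
A second spanning 2 semitones is major (the major second is 2).

major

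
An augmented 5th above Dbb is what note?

Ab

A fifth above D lands on the letter A.
An augmented fifth spans 8 semitones, so Dbb moves to pitch class 8. On the letter A that is Ab.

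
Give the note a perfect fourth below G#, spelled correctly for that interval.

D#

A fourth below G lands on the letter D.
A perfect fourth spans 5 semitones, so G# moves to pitch class 3. On the letter D that is D#.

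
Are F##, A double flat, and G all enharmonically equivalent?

Yes

F## is pitch class 7; Abb is pitch class 7; G is pitch class 7.
All spellings map to pitch class 7, so they are enharmonically equivalent.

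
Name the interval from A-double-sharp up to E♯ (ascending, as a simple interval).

diminished fifth

Counting letters A–B–C–D–E gives a fifth.
A##→E# = 6 semitones, 1 narrower than the perfect fifth (7), so diminished.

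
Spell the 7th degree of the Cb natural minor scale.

Bbb

The Cb natural minor scale runs Cb Db Ebb Fb Gb Abb Bbb.
Degree 7 is Bbb.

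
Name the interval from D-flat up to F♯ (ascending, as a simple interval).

Counting letters D–E–F gives a third.
Db→F# = 5 semitones, 1 wider than the major third (4), so augmented.

augmented third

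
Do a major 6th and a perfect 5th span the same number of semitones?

No

A major sixth spans 9 semitones; a perfect fifth spans 7.
The spans differ, so they are not enharmonic equivalents.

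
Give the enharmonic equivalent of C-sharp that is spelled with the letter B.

C# is pitch class 1. The letter B alone is pitch class 11.
To reach pitch class 1 from B requires an offset of +2 semitones, i.e. double sharp: B##.

B##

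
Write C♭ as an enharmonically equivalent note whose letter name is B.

B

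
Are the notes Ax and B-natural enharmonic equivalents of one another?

A## = pitch class 11 and B = pitch class 11 — the same pitch class, so they are enharmonic equivalents.

Yes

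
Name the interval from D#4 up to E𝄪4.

Counting letters D–E gives a second.
D#→E## = 3 semitones, 1 wider than the major second (2), so augmented.

augmented second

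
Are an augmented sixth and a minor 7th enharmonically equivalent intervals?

Yes

An augmented sixth spans 10 semitones; a minor seventh spans 10.
They are enharmonically equivalent.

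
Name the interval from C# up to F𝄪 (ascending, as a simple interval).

augmented fourth

The letter names run C→F, a span of 3 letter steps, so the interval is some kind of fourth.
C# to F## is 6 semitones. A perfect fourth is 5, so 6 makes it augmented.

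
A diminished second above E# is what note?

A second above E lands on the letter F.
A diminished second spans 0 semitones, so E# moves to pitch class 5. On the letter F that is F.

F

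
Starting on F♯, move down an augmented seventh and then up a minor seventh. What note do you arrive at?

An augmented seventh down from F# is Gb (letter G, 12 semitones down).
A minor seventh up from Gb is Fb (letter F, 10 semitones up).

Fb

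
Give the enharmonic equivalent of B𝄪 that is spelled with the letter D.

B## is pitch class 1. The letter D alone is pitch class 2.
To reach pitch class 1 from D requires an offset of -1 semitone, i.e. flat: Db.

Db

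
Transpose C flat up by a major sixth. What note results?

Ab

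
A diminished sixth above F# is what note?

A sixth above F lands on the letter D.
A diminished sixth spans 7 semitones, so F# moves to pitch class 1. On the letter D that is Db.

Db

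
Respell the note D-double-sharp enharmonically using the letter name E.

E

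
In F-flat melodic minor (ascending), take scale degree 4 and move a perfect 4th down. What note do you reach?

Fb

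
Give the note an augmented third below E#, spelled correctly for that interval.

E down a major third is C, so the target letter is C.
From E#, an augmented third is 5 semitones down: C.

C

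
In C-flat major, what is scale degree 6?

Degree 6 takes the letter 5 steps above C, which is A.
In major, degree 6 sits 9 semitones above the tonic. Cb + 9 semitones is pitch class 8, spelled on A as Ab.

Ab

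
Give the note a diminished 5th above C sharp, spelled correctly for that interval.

G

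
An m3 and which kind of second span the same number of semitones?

augmented

A minor third spans 3 semitones.
A second spanning 3 semitones is augmented (the major second is 2).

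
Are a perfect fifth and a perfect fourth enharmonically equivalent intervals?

A perfect fifth spans 7 semitones; a perfect fourth spans 5.
The spans differ, so they are not enharmonic equivalents.

No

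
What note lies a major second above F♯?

F up a major second is G, so the target letter is G.
From F#, a major second is 2 semitones up: G#.

G#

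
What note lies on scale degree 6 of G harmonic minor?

The G harmonic minor scale runs G A Bb C D Eb F#.
Degree 6 is Eb.

Eb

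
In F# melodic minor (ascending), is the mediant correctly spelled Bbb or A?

Each scale degree takes a distinct letter name. Degree 3 of a scale on F must use the letter A.
A and Bbb are enharmonically the same pitch, but only A uses the letter A, so it is the correct spelling here.

A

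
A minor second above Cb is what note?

A second above C lands on the letter D.
A minor second spans 1 semitone, so Cb moves to pitch class 0. On the letter D that is Dbb.

Dbb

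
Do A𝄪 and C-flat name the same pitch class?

Yes

A## is pitch class 11; Cb is pitch class 11.
All spellings map to pitch class 11, so they are enharmonically equivalent.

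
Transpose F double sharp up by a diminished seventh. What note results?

F up a major seventh is E, so the target letter is E.
From F##, a diminished seventh is 9 semitones up: E.

E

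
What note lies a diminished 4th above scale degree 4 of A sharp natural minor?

G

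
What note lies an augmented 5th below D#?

A fifth below D lands on the letter G.
An augmented fifth spans 8 semitones, so D# moves to pitch class 7. On the letter G that is G.

G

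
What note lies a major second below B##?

A##

B down a major second is A, so the target letter is A.
From B##, a major second is 2 semitones down: A##.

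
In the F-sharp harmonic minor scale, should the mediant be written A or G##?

Each scale degree takes a distinct letter name. Degree 3 of a scale on F must use the letter A.
A and G## are enharmonically the same pitch, but only A uses the letter A, so it is the correct spelling here.

A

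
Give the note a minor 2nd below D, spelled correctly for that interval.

D down a major second is C, so the target letter is C.
From D, a minor second is 1 semitone down: C#.

C#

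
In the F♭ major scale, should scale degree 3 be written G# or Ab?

Ab

Each scale degree takes a distinct letter name. Degree 3 of a scale on F must use the letter A.
Ab and G# are enharmonically the same pitch, but only Ab uses the letter A, so it is the correct spelling here.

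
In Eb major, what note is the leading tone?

D

Degree 7 takes the letter 6 steps above E, which is D.
In major, degree 7 sits 11 semitones above the tonic. Eb + 11 semitones is pitch class 2, spelled on D as D.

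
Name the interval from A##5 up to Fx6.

The letter names run A→F, a span of 5 letter steps, so the interval is some kind of sixth.
A## to F## is 8 semitones. A major sixth is 9, so 8 makes it minor.

minor sixth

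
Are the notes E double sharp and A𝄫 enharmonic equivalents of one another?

E## is pitch class 6; Abb is pitch class 7.
The pitch classes differ (6 vs. 7), so they are not enharmonic equivalents.

No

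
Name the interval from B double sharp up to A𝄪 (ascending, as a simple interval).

The letter names run B→A, a span of 6 letter steps, so the interval is some kind of seventh.
B## to A## is 10 semitones. A major seventh is 11, so 10 makes it minor.

minor seventh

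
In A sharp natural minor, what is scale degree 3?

The A# natural minor scale runs A# B# C# D# E# F# G#.
Degree 3 is C#.

C#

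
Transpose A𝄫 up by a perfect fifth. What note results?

A up a perfect fifth is E, so the target letter is E.
From Abb, a perfect fifth is 7 semitones up: Ebb.

Ebb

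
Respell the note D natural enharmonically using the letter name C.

C##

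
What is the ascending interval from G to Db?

diminished fifth

Counting letters G–A–B–C–D gives a fifth.
G→Db = 6 semitones, 1 narrower than the perfect fifth (7), so diminished.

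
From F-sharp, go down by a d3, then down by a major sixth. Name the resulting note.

A diminished third down from F# is D## (letter D, 2 semitones down).
A major sixth down from D## is F## (letter F, 9 semitones down).

F##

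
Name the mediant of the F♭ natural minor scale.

Abb

The Fb natural minor scale runs Fb Gb Abb Bbb Cb Dbb Ebb.
Degree 3 is Abb.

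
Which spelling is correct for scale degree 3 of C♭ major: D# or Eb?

Each scale degree takes a distinct letter name. Degree 3 of a scale on C must use the letter E.
Eb and D# are enharmonically the same pitch, but only Eb uses the letter E, so it is the correct spelling here.

Eb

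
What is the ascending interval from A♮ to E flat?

diminished fifth

Counting letters A–B–C–D–E gives a fifth.
A→Eb = 6 semitones, 1 narrower than the perfect fifth (7), so diminished.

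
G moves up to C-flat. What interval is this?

diminished fourth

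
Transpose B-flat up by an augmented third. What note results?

D#

B up a major third is D#, so the target letter is D.
From Bb, an augmented third is 5 semitones up: D#.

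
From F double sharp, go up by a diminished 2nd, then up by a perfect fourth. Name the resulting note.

A diminished second up from F## is G (letter G, 0 semitones up).
A perfect fourth up from G is C (letter C, 5 semitones up).

C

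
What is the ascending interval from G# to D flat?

doubly diminished fifth

The letter names run G→D, a span of 4 letter steps, so the interval is some kind of fifth.
G# to Db is 5 semitones. A perfect fifth is 7, so 5 makes it doubly diminished.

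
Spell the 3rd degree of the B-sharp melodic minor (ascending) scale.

D#

The B# melodic minor (ascending) scale runs B# C## D# E# F## G## A##.
Degree 3 is D#.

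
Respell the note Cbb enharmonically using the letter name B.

Cbb is pitch class 10. The letter B alone is pitch class 11.
To reach pitch class 10 from B requires an offset of -1 semitone, i.e. flat: Bb.

Bb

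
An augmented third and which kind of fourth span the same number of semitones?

An augmented third spans 5 semitones.
A fourth spanning 5 semitones is perfect (the perfect fourth is 5).

perfect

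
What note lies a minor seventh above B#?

A seventh above B lands on the letter A.
A minor seventh spans 10 semitones, so B# moves to pitch class 10. On the letter A that is A#.

A#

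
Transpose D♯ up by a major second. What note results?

E#

A second above D lands on the letter E.
A major second spans 2 semitones, so D# moves to pitch class 5. On the letter E that is E#.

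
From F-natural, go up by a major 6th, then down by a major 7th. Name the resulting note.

A major sixth up from F is D (letter D, 9 semitones up).
A major seventh down from D is Eb (letter E, 11 semitones down).

Eb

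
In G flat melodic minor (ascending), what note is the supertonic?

The Gb melodic minor (ascending) scale runs Gb Ab Bbb Cb Db Eb F.
Degree 2 is Ab.

Ab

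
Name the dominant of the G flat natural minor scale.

Db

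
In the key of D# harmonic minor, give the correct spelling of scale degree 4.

Degree 4 takes the letter 3 steps above D, which is G.
In harmonic minor, degree 4 sits 5 semitones above the tonic. D# + 5 semitones is pitch class 8, spelled on G as G#.

G#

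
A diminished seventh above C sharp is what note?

Bb

C up a major seventh is B, so the target letter is B.
From C#, a diminished seventh is 9 semitones up: Bb.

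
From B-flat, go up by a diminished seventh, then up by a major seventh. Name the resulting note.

A diminished seventh up from Bb is Abb (letter A, 9 semitones up).
A major seventh up from Abb is Gb (letter G, 11 semitones up).

Gb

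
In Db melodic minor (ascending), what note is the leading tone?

The Db melodic minor (ascending) scale runs Db Eb Fb Gb Ab Bb C.
Degree 7 is C.

C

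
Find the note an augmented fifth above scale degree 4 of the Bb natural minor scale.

Scale degree 4 of Bb natural minor is Eb.
An augmented fifth (8 semitones) above Eb lands on the letter B, giving B.

B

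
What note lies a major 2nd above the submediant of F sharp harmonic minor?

E

The submediant of F# harmonic minor is D.
A major second (2 semitones) above D lands on the letter E, giving E.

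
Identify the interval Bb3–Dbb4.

diminished third

The letter names run B→D, a span of 2 letter steps, so the interval is some kind of third.
Bb to Dbb is 2 semitones. A major third is 4, so 2 makes it diminished.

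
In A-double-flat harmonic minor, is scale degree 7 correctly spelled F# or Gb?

Each scale degree takes a distinct letter name. Degree 7 of a scale on A must use the letter G.
Gb and F# are enharmonically the same pitch, but only Gb uses the letter G, so it is the correct spelling here.

Gb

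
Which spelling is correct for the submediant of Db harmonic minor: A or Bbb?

Each scale degree takes a distinct letter name. Degree 6 of a scale on D must use the letter B.
Bbb and A are enharmonically the same pitch, but only Bbb uses the letter B, so it is the correct spelling here.

Bbb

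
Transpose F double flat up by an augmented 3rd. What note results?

F up a major third is A, so the target letter is A.
From Fbb, an augmented third is 5 semitones up: Ab.

Ab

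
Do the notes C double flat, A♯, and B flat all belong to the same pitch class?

Yes

Cbb = pitch class 10 and A# = pitch class 10 and Bb = pitch class 10 — the same pitch class, so they are enharmonic equivalents.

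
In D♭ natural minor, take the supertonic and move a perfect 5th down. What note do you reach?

Ab

The supertonic of Db natural minor is Eb.
A perfect fifth (7 semitones) below Eb lands on the letter A, giving Ab.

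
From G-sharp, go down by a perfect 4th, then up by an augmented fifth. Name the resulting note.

A perfect fourth down from G# is D# (letter D, 5 semitones down).
An augmented fifth up from D# is A## (letter A, 8 semitones up).

A##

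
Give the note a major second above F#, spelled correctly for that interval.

F up a major second is G, so the target letter is G.
From F#, a major second is 2 semitones up: G#.

G#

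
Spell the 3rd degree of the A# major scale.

C##

The A# major scale runs A# B# C## D# E# F## G##.
Degree 3 is C##.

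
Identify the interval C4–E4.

major third

The letter names run C→E, a span of 2 letter steps, so the interval is some kind of third.
C to E is 4 semitones. A major third is 4, so 4 makes it major.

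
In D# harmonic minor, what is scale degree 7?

C##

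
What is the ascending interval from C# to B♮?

minor seventh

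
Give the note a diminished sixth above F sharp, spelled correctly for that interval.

F up a major sixth is D, so the target letter is D.
From F#, a diminished sixth is 7 semitones up: Db.

Db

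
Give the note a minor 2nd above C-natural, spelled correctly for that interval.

Db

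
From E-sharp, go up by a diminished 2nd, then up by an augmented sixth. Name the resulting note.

A diminished second up from E# is F (letter F, 0 semitones up).
An augmented sixth up from F is D# (letter D, 10 semitones up).

D#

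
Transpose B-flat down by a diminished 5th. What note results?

A fifth below B lands on the letter E.
A diminished fifth spans 6 semitones, so Bb moves to pitch class 4. On the letter E that is E.

E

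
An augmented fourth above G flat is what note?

C

A fourth above G lands on the letter C.
An augmented fourth spans 6 semitones, so Gb moves to pitch class 0. On the letter C that is C.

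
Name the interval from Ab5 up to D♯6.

Counting letters A–B–C–D gives a fourth.
Ab→D# = 7 semitones, 2 wider than the perfect fourth (5), so doubly augmented.

doubly augmented fourth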